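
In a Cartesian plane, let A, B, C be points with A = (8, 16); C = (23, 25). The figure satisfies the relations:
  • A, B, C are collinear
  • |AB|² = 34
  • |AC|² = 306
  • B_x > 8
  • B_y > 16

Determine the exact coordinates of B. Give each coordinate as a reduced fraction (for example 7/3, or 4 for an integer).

B = (13, 19)

1. B_x = 13  [[A, B, C are collinear ⇒ 9x-15y+168=0] ∩ [|B−(8, 16)|²=34]]
2. B_y = 19  [[A, B, C are collinear ⇒ 9x-15y+168=0] ∩ [|B−(8, 16)|²=34]]
   so B = (13, 19)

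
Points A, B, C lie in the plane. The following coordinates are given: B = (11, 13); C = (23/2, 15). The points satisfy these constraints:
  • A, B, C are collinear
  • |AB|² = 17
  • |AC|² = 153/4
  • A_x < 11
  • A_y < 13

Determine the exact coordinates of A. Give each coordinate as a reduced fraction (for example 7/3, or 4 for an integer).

1. A_x = 10  [[A, B, C are collinear ⇒ -2x+1/2y+31/2=0] ∩ [|A−(11, 13)|²=17]]
2. A_y = 9  [[A, B, C are collinear ⇒ -2x+1/2y+31/2=0] ∩ [|A−(11, 13)|²=17]]
   so A = (10, 9)

A = (10, 9)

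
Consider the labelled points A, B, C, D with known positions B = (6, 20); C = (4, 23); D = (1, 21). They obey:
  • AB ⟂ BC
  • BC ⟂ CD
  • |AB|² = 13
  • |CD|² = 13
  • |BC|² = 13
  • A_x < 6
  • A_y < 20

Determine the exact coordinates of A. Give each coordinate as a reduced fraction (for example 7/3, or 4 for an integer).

1. A_x = 3  [[AB ⟂ BC ⇒ 2x-3y+48=0] ∩ [|A−(6, 20)|²=13]]
2. A_y = 18  [[AB ⟂ BC ⇒ 2x-3y+48=0] ∩ [|A−(6, 20)|²=13]]
   so A = (3, 18)

A = (3, 18)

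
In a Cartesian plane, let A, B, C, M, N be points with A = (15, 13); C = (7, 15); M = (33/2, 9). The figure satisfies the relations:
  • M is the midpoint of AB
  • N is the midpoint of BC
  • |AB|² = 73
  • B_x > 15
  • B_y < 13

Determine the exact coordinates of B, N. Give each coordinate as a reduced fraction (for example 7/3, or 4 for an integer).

B = (18, 5)
N = (25/2, 10)

1. B_x = 18  [B = 2·M−A = 2·(33/2, 9)−(15, 13)]
2. B_y = 5  [B = 2·M−A = 2·(33/2, 9)−(15, 13)]
   so B = (18, 5)
3. N_x = 25/2  [2·N = B+C = (18, 5)+(7, 15)]
4. N_y = 10  [2·N = B+C = (18, 5)+(7, 15)]
   so N = (25/2, 10)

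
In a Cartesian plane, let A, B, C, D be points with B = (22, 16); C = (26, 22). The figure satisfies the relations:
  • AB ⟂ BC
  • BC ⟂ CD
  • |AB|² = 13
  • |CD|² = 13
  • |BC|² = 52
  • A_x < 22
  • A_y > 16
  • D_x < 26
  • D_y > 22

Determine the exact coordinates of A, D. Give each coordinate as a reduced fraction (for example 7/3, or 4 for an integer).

1. A_x = 19  [[AB ⟂ BC ⇒ -4x-6y+184=0] ∩ [|A−(22, 16)|²=13]]
2. A_y = 18  [[AB ⟂ BC ⇒ -4x-6y+184=0] ∩ [|A−(22, 16)|²=13]]
   so A = (19, 18)
3. D_x = 23  [[BC ⟂ CD ⇒ 4x+6y-236=0] ∩ [|D−(26, 22)|²=13]]
4. D_y = 24  [[BC ⟂ CD ⇒ 4x+6y-236=0] ∩ [|D−(26, 22)|²=13]]
   so D = (23, 24)

A = (19, 18)
D = (23, 24)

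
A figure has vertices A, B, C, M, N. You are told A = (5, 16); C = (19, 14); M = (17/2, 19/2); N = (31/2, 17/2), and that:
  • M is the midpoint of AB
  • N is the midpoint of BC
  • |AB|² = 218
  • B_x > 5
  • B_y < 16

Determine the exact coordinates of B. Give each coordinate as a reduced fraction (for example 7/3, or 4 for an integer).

1. B_x = 12  [B = 2·M−A = 2·(17/2, 19/2)−(5, 16)]
2. B_y = 3  [B = 2·M−A = 2·(17/2, 19/2)−(5, 16)]
   so B = (12, 3)

B = (12, 3)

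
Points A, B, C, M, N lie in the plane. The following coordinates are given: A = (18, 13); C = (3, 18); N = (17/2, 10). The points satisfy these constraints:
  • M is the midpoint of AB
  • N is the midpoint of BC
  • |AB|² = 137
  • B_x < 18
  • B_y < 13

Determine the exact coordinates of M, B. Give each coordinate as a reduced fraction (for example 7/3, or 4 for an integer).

M = (16, 15/2)
B = (14, 2)

1. B_x = 14  [B = 2·N−C = 2·(17/2, 10)−(3, 18)]
2. B_y = 2  [B = 2·N−C = 2·(17/2, 10)−(3, 18)]
   so B = (14, 2)
3. M_x = 16  [2·M = A+B = (18, 13)+(14, 2)]
4. M_y = 15/2  [2·M = A+B = (18, 13)+(14, 2)]
   so M = (16, 15/2)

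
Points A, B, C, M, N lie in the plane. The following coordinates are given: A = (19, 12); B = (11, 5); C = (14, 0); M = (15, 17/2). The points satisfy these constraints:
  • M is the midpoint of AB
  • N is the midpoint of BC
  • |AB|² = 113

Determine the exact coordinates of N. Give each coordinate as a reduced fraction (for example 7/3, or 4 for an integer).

1. N_x = 25/2  [2·N = B+C = (11, 5)+(14, 0)]
2. N_y = 5/2  [2·N = B+C = (11, 5)+(14, 0)]
   so N = (25/2, 5/2)

N = (25/2, 5/2)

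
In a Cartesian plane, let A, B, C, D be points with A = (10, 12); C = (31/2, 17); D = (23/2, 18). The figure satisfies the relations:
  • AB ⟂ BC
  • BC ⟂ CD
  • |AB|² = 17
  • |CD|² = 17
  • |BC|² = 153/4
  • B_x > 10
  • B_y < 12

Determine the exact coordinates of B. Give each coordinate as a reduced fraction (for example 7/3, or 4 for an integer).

1. B_x = 14  [[BC ⟂ CD ⇒ 4x-1y-45=0] ∩ [|B−(10, 12)|²=17]]
2. B_y = 11  [[BC ⟂ CD ⇒ 4x-1y-45=0] ∩ [|B−(10, 12)|²=17]]
   so B = (14, 11)

B = (14, 11)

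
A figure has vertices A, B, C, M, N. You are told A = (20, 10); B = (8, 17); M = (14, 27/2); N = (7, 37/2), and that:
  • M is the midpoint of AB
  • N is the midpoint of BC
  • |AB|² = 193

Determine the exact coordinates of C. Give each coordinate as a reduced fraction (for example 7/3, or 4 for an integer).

C = (6, 20)

1. C_x = 6  [C = 2·N−B = 2·(7, 37/2)−(8, 17)]
2. C_y = 20  [C = 2·N−B = 2·(7, 37/2)−(8, 17)]
   so C = (6, 20)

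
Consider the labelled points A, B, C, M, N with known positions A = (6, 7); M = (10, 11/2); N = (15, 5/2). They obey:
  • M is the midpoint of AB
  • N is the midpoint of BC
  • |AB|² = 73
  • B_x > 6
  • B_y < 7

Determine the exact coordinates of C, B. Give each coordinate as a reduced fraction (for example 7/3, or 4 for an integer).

1. B_x = 14  [B = 2·M−A = 2·(10, 11/2)−(6, 7)]
2. B_y = 4  [B = 2·M−A = 2·(10, 11/2)−(6, 7)]
   so B = (14, 4)
3. C_x = 16  [C = 2·N−B = 2·(15, 5/2)−(14, 4)]
4. C_y = 1  [C = 2·N−B = 2·(15, 5/2)−(14, 4)]
   so C = (16, 1)

C = (16, 1)
B = (14, 4)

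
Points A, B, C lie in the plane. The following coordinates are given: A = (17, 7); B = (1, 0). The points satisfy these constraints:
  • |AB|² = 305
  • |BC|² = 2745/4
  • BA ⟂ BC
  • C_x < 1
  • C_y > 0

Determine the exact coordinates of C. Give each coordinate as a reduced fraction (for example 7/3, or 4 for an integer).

C = (-19/2, 24)

1. C_x = -19/2  [[BA ⟂ BC ⇒ 16x+7y-16=0] ∩ [|C−(1, 0)|²=2745/4]]
2. C_y = 24  [[BA ⟂ BC ⇒ 16x+7y-16=0] ∩ [|C−(1, 0)|²=2745/4]]
   so C = (-19/2, 24)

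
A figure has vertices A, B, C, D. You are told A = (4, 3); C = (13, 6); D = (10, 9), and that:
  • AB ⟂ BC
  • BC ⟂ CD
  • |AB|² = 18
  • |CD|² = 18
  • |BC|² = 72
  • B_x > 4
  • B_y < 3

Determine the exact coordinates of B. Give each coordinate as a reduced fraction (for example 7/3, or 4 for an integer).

B = (7, 0)

1. B_x = 7  [[BC ⟂ CD ⇒ 3x-3y-21=0] ∩ [|B−(4, 3)|²=18]]
2. B_y = 0  [[BC ⟂ CD ⇒ 3x-3y-21=0] ∩ [|B−(4, 3)|²=18]]
   so B = (7, 0)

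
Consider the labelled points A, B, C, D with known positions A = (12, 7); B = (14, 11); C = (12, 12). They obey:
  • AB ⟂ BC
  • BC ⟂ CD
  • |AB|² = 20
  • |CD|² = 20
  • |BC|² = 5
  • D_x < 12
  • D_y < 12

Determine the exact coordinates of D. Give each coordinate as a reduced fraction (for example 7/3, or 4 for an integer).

D = (10, 8)

1. D_x = 10  [[BC ⟂ CD ⇒ -2x+1y+12=0] ∩ [|D−(12, 12)|²=20]]
2. D_y = 8  [[BC ⟂ CD ⇒ -2x+1y+12=0] ∩ [|D−(12, 12)|²=20]]
   so D = (10, 8)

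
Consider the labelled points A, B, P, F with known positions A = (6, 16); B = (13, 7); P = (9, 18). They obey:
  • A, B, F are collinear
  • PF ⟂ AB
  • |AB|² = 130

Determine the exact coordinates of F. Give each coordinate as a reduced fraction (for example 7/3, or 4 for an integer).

1. F_x = 801/130  [[A, B, F are collinear ⇒ 9x+7y-166=0] ∩ [PF ⟂ AB ⇒ 7x-9y+99=0]]
2. F_y = 2053/130  [[A, B, F are collinear ⇒ 9x+7y-166=0] ∩ [PF ⟂ AB ⇒ 7x-9y+99=0]]
   so F = (801/130, 2053/130)

F = (801/130, 2053/130)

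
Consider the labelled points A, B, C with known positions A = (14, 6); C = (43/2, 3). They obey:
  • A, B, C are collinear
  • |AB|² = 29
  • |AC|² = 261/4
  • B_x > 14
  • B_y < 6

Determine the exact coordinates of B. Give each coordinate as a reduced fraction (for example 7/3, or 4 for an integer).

1. B_x = 19  [[A, B, C are collinear ⇒ -3x-15/2y+87=0] ∩ [|B−(14, 6)|²=29]]
2. B_y = 4  [[A, B, C are collinear ⇒ -3x-15/2y+87=0] ∩ [|B−(14, 6)|²=29]]
   so B = (19, 4)

B = (19, 4)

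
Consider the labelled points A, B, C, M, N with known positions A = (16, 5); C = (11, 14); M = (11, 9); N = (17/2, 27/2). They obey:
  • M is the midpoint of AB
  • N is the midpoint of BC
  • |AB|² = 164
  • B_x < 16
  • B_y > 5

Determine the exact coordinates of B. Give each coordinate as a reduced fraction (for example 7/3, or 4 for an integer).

1. B_x = 6  [B = 2·M−A = 2·(11, 9)−(16, 5)]
2. B_y = 13  [B = 2·M−A = 2·(11, 9)−(16, 5)]
   so B = (6, 13)

B = (6, 13)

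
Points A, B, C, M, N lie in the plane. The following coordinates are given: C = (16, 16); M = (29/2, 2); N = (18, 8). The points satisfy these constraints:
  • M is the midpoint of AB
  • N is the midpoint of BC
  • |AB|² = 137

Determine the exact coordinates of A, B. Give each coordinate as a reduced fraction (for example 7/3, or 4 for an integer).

A = (9, 4)
B = (20, 0)

1. B_x = 20  [B = 2·N−C = 2·(18, 8)−(16, 16)]
2. B_y = 0  [B = 2·N−C = 2·(18, 8)−(16, 16)]
   so B = (20, 0)
3. A_x = 9  [A = 2·M−B = 2·(29/2, 2)−(20, 0)]
4. A_y = 4  [A = 2·M−B = 2·(29/2, 2)−(20, 0)]
   so A = (9, 4)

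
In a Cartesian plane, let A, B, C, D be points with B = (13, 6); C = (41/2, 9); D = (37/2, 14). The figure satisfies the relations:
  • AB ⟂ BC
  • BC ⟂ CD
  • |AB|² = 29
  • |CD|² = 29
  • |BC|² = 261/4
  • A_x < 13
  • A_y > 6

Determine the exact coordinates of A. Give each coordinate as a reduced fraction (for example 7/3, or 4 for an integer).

A = (11, 11)

1. A_x = 11  [[AB ⟂ BC ⇒ -15/2x-3y+231/2=0] ∩ [|A−(13, 6)|²=29]]
2. A_y = 11  [[AB ⟂ BC ⇒ -15/2x-3y+231/2=0] ∩ [|A−(13, 6)|²=29]]
   so A = (11, 11)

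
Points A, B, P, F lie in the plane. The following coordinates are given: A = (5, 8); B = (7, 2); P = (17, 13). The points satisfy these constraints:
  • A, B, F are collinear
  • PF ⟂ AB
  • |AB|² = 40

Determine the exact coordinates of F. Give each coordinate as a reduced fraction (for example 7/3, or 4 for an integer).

F = (47/10, 89/10)

1. F_x = 47/10  [[A, B, F are collinear ⇒ 6x+2y-46=0] ∩ [PF ⟂ AB ⇒ 2x-6y+44=0]]
2. F_y = 89/10  [[A, B, F are collinear ⇒ 6x+2y-46=0] ∩ [PF ⟂ AB ⇒ 2x-6y+44=0]]
   so F = (47/10, 89/10)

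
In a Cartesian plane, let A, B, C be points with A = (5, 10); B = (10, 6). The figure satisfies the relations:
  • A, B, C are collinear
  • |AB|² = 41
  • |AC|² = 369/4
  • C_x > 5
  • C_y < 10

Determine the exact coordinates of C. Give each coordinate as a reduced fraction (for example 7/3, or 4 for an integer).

1. C_x = 25/2  [[A, B, C are collinear ⇒ 4x+5y-70=0] ∩ [|C−(5, 10)|²=369/4]]
2. C_y = 4  [[A, B, C are collinear ⇒ 4x+5y-70=0] ∩ [|C−(5, 10)|²=369/4]]
   so C = (25/2, 4)

C = (25/2, 4)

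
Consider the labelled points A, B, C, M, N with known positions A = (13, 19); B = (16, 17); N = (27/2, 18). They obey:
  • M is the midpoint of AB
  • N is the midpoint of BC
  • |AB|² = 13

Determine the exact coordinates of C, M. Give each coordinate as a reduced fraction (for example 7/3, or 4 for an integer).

C = (11, 19)
M = (29/2, 18)

1. M_x = 29/2  [2·M = A+B = (13, 19)+(16, 17)]
2. M_y = 18  [2·M = A+B = (13, 19)+(16, 17)]
   so M = (29/2, 18)
3. C_x = 11  [C = 2·N−B = 2·(27/2, 18)−(16, 17)]
4. C_y = 19  [C = 2·N−B = 2·(27/2, 18)−(16, 17)]
   so C = (11, 19)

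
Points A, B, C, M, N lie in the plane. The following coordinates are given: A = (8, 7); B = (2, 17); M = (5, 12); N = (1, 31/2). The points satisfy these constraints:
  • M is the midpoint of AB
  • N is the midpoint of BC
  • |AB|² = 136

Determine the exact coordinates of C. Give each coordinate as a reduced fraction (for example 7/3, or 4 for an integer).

1. C_x = 0  [C = 2·N−B = 2·(1, 31/2)−(2, 17)]
2. C_y = 14  [C = 2·N−B = 2·(1, 31/2)−(2, 17)]
   so C = (0, 14)

C = (0, 14)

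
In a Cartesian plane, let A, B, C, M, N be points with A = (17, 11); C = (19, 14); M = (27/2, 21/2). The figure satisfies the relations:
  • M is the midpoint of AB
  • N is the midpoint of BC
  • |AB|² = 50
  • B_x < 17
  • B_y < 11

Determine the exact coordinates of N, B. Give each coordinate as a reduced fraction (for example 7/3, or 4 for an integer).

N = (29/2, 12)
B = (10, 10)

1. B_x = 10  [B = 2·M−A = 2·(27/2, 21/2)−(17, 11)]
2. B_y = 10  [B = 2·M−A = 2·(27/2, 21/2)−(17, 11)]
   so B = (10, 10)
3. N_x = 29/2  [2·N = B+C = (10, 10)+(19, 14)]
4. N_y = 12  [2·N = B+C = (10, 10)+(19, 14)]
   so N = (29/2, 12)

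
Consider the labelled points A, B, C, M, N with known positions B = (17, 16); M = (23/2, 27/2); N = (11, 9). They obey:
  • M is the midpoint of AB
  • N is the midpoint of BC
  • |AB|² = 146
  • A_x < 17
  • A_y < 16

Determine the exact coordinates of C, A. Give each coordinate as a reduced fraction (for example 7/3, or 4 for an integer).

1. A_x = 6  [A = 2·M−B = 2·(23/2, 27/2)−(17, 16)]
2. A_y = 11  [A = 2·M−B = 2·(23/2, 27/2)−(17, 16)]
   so A = (6, 11)
3. C_x = 5  [C = 2·N−B = 2·(11, 9)−(17, 16)]
4. C_y = 2  [C = 2·N−B = 2·(11, 9)−(17, 16)]
   so C = (5, 2)

C = (5, 2)
A = (6, 11)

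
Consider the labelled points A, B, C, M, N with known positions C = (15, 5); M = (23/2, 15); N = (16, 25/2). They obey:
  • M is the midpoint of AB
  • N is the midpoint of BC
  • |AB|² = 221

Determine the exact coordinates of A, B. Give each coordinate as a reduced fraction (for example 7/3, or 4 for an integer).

A = (6, 10)
B = (17, 20)

1. B_x = 17  [B = 2·N−C = 2·(16, 25/2)−(15, 5)]
2. B_y = 20  [B = 2·N−C = 2·(16, 25/2)−(15, 5)]
   so B = (17, 20)
3. A_x = 6  [A = 2·M−B = 2·(23/2, 15)−(17, 20)]
4. A_y = 10  [A = 2·M−B = 2·(23/2, 15)−(17, 20)]
   so A = (6, 10)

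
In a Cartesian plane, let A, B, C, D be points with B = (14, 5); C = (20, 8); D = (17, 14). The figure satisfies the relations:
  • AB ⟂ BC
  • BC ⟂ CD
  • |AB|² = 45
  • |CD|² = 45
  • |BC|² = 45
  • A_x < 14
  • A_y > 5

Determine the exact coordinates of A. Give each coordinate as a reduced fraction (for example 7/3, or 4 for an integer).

1. A_x = 11  [[AB ⟂ BC ⇒ -6x-3y+99=0] ∩ [|A−(14, 5)|²=45]]
2. A_y = 11  [[AB ⟂ BC ⇒ -6x-3y+99=0] ∩ [|A−(14, 5)|²=45]]
   so A = (11, 11)

A = (11, 11)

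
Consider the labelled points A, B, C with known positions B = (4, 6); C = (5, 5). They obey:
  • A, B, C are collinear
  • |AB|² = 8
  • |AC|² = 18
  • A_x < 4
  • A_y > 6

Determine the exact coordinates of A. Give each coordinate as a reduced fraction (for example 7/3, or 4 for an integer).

A = (2, 8)

1. A_x = 2  [[A, B, C are collinear ⇒ 1x+1y-10=0] ∩ [|A−(4, 6)|²=8]]
2. A_y = 8  [[A, B, C are collinear ⇒ 1x+1y-10=0] ∩ [|A−(4, 6)|²=8]]
   so A = (2, 8)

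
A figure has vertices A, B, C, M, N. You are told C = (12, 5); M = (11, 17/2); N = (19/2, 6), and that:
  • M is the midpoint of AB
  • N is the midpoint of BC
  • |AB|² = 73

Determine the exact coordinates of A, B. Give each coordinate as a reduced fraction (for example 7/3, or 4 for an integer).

A = (15, 10)
B = (7, 7)

1. B_x = 7  [B = 2·N−C = 2·(19/2, 6)−(12, 5)]
2. B_y = 7  [B = 2·N−C = 2·(19/2, 6)−(12, 5)]
   so B = (7, 7)
3. A_x = 15  [A = 2·M−B = 2·(11, 17/2)−(7, 7)]
4. A_y = 10  [A = 2·M−B = 2·(11, 17/2)−(7, 7)]
   so A = (15, 10)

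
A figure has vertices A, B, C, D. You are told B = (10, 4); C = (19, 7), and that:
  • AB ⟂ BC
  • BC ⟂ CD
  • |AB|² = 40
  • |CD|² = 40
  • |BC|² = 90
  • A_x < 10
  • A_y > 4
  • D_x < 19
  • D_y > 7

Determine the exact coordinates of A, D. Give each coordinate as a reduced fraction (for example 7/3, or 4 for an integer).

1. A_x = 8  [[AB ⟂ BC ⇒ -9x-3y+102=0] ∩ [|A−(10, 4)|²=40]]
2. A_y = 10  [[AB ⟂ BC ⇒ -9x-3y+102=0] ∩ [|A−(10, 4)|²=40]]
   so A = (8, 10)
3. D_x = 17  [[BC ⟂ CD ⇒ 9x+3y-192=0] ∩ [|D−(19, 7)|²=40]]
4. D_y = 13  [[BC ⟂ CD ⇒ 9x+3y-192=0] ∩ [|D−(19, 7)|²=40]]
   so D = (17, 13)

A = (8, 10)
D = (17, 13)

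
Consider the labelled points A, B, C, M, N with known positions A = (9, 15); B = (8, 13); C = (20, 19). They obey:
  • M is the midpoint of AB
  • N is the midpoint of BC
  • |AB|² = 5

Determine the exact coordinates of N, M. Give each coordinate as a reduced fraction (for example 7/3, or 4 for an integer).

N = (14, 16)
M = (17/2, 14)

1. M_x = 17/2  [2·M = A+B = (9, 15)+(8, 13)]
2. M_y = 14  [2·M = A+B = (9, 15)+(8, 13)]
   so M = (17/2, 14)
3. N_x = 14  [2·N = B+C = (8, 13)+(20, 19)]
4. N_y = 16  [2·N = B+C = (8, 13)+(20, 19)]
   so N = (14, 16)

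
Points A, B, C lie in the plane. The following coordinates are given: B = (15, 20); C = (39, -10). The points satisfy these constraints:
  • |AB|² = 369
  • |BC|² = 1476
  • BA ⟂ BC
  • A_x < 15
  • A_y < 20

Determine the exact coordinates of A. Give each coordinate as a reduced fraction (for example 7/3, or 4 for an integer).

1. A_x = 0  [[BA ⟂ BC ⇒ 24x-30y+240=0] ∩ [|A−(15, 20)|²=369]]
2. A_y = 8  [[BA ⟂ BC ⇒ 24x-30y+240=0] ∩ [|A−(15, 20)|²=369]]
   so A = (0, 8)

A = (0, 8)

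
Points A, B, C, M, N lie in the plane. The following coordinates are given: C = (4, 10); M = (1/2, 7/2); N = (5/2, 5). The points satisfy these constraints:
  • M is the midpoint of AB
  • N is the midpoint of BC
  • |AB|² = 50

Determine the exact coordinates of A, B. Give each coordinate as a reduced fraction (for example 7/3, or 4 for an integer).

1. B_x = 1  [B = 2·N−C = 2·(5/2, 5)−(4, 10)]
2. B_y = 0  [B = 2·N−C = 2·(5/2, 5)−(4, 10)]
   so B = (1, 0)
3. A_x = 0  [A = 2·M−B = 2·(1/2, 7/2)−(1, 0)]
4. A_y = 7  [A = 2·M−B = 2·(1/2, 7/2)−(1, 0)]
   so A = (0, 7)

A = (0, 7)
B = (1, 0)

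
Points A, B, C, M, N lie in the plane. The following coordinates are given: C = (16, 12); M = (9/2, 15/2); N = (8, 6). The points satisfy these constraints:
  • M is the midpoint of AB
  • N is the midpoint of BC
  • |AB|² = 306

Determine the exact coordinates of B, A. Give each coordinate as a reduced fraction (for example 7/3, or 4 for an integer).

1. B_x = 0  [B = 2·N−C = 2·(8, 6)−(16, 12)]
2. B_y = 0  [B = 2·N−C = 2·(8, 6)−(16, 12)]
   so B = (0, 0)
3. A_x = 9  [A = 2·M−B = 2·(9/2, 15/2)−(0, 0)]
4. A_y = 15  [A = 2·M−B = 2·(9/2, 15/2)−(0, 0)]
   so A = (9, 15)

B = (0, 0)
A = (9, 15)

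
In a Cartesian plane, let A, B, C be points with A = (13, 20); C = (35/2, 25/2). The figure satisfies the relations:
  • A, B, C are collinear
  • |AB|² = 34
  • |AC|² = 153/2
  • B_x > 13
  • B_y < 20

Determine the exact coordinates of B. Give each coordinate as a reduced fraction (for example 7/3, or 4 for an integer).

1. B_x = 16  [[A, B, C are collinear ⇒ -15/2x-9/2y+375/2=0] ∩ [|B−(13, 20)|²=34]]
2. B_y = 15  [[A, B, C are collinear ⇒ -15/2x-9/2y+375/2=0] ∩ [|B−(13, 20)|²=34]]
   so B = (16, 15)

B = (16, 15)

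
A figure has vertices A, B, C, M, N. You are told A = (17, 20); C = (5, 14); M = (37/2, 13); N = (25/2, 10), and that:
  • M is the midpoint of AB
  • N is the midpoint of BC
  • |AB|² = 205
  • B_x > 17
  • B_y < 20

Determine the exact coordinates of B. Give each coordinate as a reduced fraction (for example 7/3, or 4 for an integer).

B = (20, 6)

1. B_x = 20  [B = 2·M−A = 2·(37/2, 13)−(17, 20)]
2. B_y = 6  [B = 2·M−A = 2·(37/2, 13)−(17, 20)]
   so B = (20, 6)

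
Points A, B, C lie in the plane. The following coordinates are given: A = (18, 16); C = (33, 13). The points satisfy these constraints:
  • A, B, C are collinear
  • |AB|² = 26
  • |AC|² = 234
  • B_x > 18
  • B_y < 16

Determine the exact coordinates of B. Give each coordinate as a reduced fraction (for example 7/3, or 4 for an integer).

B = (23, 15)

1. B_x = 23  [[A, B, C are collinear ⇒ -3x-15y+294=0] ∩ [|B−(18, 16)|²=26]]
2. B_y = 15  [[A, B, C are collinear ⇒ -3x-15y+294=0] ∩ [|B−(18, 16)|²=26]]
   so B = (23, 15)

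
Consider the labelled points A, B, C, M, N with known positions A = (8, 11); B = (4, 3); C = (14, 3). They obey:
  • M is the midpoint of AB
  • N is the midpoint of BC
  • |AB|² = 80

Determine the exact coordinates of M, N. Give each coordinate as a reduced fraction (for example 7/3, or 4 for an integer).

M = (6, 7)
N = (9, 3)

1. M_x = 6  [2·M = A+B = (8, 11)+(4, 3)]
2. M_y = 7  [2·M = A+B = (8, 11)+(4, 3)]
   so M = (6, 7)
3. N_x = 9  [2·N = B+C = (4, 3)+(14, 3)]
4. N_y = 3  [2·N = B+C = (4, 3)+(14, 3)]
   so N = (9, 3)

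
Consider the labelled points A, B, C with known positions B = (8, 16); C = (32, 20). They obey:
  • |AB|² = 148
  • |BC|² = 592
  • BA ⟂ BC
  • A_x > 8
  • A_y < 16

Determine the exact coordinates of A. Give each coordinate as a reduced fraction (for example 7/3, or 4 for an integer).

1. A_x = 10  [[BA ⟂ BC ⇒ 24x+4y-256=0] ∩ [|A−(8, 16)|²=148]]
2. A_y = 4  [[BA ⟂ BC ⇒ 24x+4y-256=0] ∩ [|A−(8, 16)|²=148]]
   so A = (10, 4)

A = (10, 4)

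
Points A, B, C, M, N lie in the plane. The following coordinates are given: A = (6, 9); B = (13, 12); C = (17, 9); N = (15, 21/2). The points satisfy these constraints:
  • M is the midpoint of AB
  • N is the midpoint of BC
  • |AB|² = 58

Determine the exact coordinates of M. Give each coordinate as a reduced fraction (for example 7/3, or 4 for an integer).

M = (19/2, 21/2)

1. M_x = 19/2  [2·M = A+B = (6, 9)+(13, 12)]
2. M_y = 21/2  [2·M = A+B = (6, 9)+(13, 12)]
   so M = (19/2, 21/2)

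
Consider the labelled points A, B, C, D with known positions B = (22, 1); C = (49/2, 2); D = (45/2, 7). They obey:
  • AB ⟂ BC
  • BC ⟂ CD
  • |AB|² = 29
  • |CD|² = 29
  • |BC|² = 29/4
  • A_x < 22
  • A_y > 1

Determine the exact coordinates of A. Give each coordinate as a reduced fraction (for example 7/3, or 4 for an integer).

A = (20, 6)

1. A_x = 20  [[AB ⟂ BC ⇒ -5/2x-1y+56=0] ∩ [|A−(22, 1)|²=29]]
2. A_y = 6  [[AB ⟂ BC ⇒ -5/2x-1y+56=0] ∩ [|A−(22, 1)|²=29]]
   so A = (20, 6)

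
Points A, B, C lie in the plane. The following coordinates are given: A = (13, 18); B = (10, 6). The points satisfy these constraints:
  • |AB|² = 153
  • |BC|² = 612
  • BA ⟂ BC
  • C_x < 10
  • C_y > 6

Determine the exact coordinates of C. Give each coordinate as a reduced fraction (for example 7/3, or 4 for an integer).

1. C_x = -14  [[BA ⟂ BC ⇒ 3x+12y-102=0] ∩ [|C−(10, 6)|²=612]]
2. C_y = 12  [[BA ⟂ BC ⇒ 3x+12y-102=0] ∩ [|C−(10, 6)|²=612]]
   so C = (-14, 12)

C = (-14, 12)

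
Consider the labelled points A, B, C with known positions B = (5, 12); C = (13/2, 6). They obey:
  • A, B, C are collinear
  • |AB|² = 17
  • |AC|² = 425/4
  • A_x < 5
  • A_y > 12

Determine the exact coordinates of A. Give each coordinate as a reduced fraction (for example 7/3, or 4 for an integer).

1. A_x = 4  [[A, B, C are collinear ⇒ 6x+3/2y-48=0] ∩ [|A−(5, 12)|²=17]]
2. A_y = 16  [[A, B, C are collinear ⇒ 6x+3/2y-48=0] ∩ [|A−(5, 12)|²=17]]
   so A = (4, 16)

A = (4, 16)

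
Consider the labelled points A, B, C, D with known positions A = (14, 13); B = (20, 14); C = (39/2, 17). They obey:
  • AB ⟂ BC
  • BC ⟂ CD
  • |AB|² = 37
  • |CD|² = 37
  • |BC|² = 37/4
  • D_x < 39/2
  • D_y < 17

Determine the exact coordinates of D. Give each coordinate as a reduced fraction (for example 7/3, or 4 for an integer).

1. D_x = 27/2  [[BC ⟂ CD ⇒ -1/2x+3y-165/4=0] ∩ [|D−(39/2, 17)|²=37]]
2. D_y = 16  [[BC ⟂ CD ⇒ -1/2x+3y-165/4=0] ∩ [|D−(39/2, 17)|²=37]]
   so D = (27/2, 16)

D = (27/2, 16)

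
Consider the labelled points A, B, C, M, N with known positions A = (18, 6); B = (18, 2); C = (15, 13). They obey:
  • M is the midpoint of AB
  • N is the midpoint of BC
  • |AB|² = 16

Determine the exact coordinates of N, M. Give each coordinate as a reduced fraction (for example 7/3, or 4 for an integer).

1. M_x = 18  [2·M = A+B = (18, 6)+(18, 2)]
2. M_y = 4  [2·M = A+B = (18, 6)+(18, 2)]
   so M = (18, 4)
3. N_x = 33/2  [2·N = B+C = (18, 2)+(15, 13)]
4. N_y = 15/2  [2·N = B+C = (18, 2)+(15, 13)]
   so N = (33/2, 15/2)

N = (33/2, 15/2)
M = (18, 4)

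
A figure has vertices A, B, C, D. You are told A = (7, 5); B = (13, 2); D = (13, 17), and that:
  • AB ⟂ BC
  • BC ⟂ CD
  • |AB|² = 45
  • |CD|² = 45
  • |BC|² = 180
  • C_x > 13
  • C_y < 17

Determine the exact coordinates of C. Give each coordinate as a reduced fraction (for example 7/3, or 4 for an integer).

1. C_x = 19  [[AB ⟂ BC ⇒ 6x-3y-72=0] ∩ [|C−(13, 17)|²=45]]
2. C_y = 14  [[AB ⟂ BC ⇒ 6x-3y-72=0] ∩ [|C−(13, 17)|²=45]]
   so C = (19, 14)

C = (19, 14)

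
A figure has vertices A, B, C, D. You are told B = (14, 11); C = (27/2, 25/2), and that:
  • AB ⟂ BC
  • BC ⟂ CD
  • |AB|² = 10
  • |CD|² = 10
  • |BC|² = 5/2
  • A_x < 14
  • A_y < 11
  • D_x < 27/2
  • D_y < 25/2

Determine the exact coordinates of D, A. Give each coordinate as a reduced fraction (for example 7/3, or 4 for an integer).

1. D_x = 21/2  [[BC ⟂ CD ⇒ -1/2x+3/2y-12=0] ∩ [|D−(27/2, 25/2)|²=10]]
2. D_y = 23/2  [[BC ⟂ CD ⇒ -1/2x+3/2y-12=0] ∩ [|D−(27/2, 25/2)|²=10]]
   so D = (21/2, 23/2)
3. A_x = 11  [[AB ⟂ BC ⇒ 1/2x-3/2y+19/2=0] ∩ [|A−(14, 11)|²=10]]
4. A_y = 10  [[AB ⟂ BC ⇒ 1/2x-3/2y+19/2=0] ∩ [|A−(14, 11)|²=10]]
   so A = (11, 10)

D = (21/2, 23/2)
A = (11, 10)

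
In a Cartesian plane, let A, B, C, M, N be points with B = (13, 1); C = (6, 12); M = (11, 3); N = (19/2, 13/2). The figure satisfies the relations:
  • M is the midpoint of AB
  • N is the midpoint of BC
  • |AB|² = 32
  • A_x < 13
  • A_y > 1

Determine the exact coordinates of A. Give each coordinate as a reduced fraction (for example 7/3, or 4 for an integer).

A = (9, 5)

1. A_x = 9  [A = 2·M−B = 2·(11, 3)−(13, 1)]
2. A_y = 5  [A = 2·M−B = 2·(11, 3)−(13, 1)]
   so A = (9, 5)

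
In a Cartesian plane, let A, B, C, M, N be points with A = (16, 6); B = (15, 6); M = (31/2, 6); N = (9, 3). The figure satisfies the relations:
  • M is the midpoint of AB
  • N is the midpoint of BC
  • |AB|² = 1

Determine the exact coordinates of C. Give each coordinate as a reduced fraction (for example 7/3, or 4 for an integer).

C = (3, 0)

1. C_x = 3  [C = 2·N−B = 2·(9, 3)−(15, 6)]
2. C_y = 0  [C = 2·N−B = 2·(9, 3)−(15, 6)]
   so C = (3, 0)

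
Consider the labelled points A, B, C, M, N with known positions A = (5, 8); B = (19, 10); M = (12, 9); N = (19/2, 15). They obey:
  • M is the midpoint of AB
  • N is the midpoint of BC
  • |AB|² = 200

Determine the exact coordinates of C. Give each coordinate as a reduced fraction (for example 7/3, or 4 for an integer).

C = (0, 20)

1. C_x = 0  [C = 2·N−B = 2·(19/2, 15)−(19, 10)]
2. C_y = 20  [C = 2·N−B = 2·(19/2, 15)−(19, 10)]
   so C = (0, 20)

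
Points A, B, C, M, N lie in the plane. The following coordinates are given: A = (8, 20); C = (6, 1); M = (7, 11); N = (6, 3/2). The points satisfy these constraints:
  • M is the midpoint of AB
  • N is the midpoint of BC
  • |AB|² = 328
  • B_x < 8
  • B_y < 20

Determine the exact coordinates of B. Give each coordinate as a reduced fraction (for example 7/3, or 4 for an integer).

1. B_x = 6  [B = 2·M−A = 2·(7, 11)−(8, 20)]
2. B_y = 2  [B = 2·M−A = 2·(7, 11)−(8, 20)]
   so B = (6, 2)

B = (6, 2)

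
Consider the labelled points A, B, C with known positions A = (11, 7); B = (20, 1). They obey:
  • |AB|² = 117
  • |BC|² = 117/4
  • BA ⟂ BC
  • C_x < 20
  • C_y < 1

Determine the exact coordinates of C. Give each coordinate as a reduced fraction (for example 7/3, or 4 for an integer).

C = (17, -7/2)

1. C_x = 17  [[BA ⟂ BC ⇒ -9x+6y+174=0] ∩ [|C−(20, 1)|²=117/4]]
2. C_y = -7/2  [[BA ⟂ BC ⇒ -9x+6y+174=0] ∩ [|C−(20, 1)|²=117/4]]
   so C = (17, -7/2)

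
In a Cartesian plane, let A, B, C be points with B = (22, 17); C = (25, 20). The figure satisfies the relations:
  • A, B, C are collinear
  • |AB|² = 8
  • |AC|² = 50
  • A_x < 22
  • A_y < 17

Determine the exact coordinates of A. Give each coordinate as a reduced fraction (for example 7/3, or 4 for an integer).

A = (20, 15)

1. A_x = 20  [[A, B, C are collinear ⇒ -3x+3y+15=0] ∩ [|A−(22, 17)|²=8]]
2. A_y = 15  [[A, B, C are collinear ⇒ -3x+3y+15=0] ∩ [|A−(22, 17)|²=8]]
   so A = (20, 15)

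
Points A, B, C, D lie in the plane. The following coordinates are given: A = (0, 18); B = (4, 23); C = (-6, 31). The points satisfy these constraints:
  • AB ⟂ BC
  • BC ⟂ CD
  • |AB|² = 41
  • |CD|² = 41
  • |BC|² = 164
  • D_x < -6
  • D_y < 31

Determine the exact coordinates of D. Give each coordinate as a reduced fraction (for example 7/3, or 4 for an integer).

D = (-10, 26)

1. D_x = -10  [[BC ⟂ CD ⇒ -10x+8y-308=0] ∩ [|D−(-6, 31)|²=41]]
2. D_y = 26  [[BC ⟂ CD ⇒ -10x+8y-308=0] ∩ [|D−(-6, 31)|²=41]]
   so D = (-10, 26)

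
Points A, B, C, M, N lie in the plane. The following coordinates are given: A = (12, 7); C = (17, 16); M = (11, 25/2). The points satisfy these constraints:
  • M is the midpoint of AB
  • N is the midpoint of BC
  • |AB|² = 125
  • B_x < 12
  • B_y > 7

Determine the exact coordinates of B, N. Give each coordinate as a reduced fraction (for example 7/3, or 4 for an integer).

1. B_x = 10  [B = 2·M−A = 2·(11, 25/2)−(12, 7)]
2. B_y = 18  [B = 2·M−A = 2·(11, 25/2)−(12, 7)]
   so B = (10, 18)
3. N_x = 27/2  [2·N = B+C = (10, 18)+(17, 16)]
4. N_y = 17  [2·N = B+C = (10, 18)+(17, 16)]
   so N = (27/2, 17)

B = (10, 18)
N = (27/2, 17)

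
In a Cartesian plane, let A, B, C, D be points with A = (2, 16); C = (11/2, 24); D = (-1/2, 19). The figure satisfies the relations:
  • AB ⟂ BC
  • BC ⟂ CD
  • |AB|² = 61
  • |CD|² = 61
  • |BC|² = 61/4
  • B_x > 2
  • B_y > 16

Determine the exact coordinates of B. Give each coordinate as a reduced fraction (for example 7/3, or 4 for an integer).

B = (8, 21)

1. B_x = 8  [[BC ⟂ CD ⇒ 6x+5y-153=0] ∩ [|B−(2, 16)|²=61]]
2. B_y = 21  [[BC ⟂ CD ⇒ 6x+5y-153=0] ∩ [|B−(2, 16)|²=61]]
   so B = (8, 21)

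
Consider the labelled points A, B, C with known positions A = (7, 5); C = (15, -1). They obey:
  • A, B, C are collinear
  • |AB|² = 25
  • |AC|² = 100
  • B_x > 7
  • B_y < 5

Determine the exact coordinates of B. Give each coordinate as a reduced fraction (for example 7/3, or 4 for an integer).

B = (11, 2)

1. B_x = 11  [[A, B, C are collinear ⇒ -6x-8y+82=0] ∩ [|B−(7, 5)|²=25]]
2. B_y = 2  [[A, B, C are collinear ⇒ -6x-8y+82=0] ∩ [|B−(7, 5)|²=25]]
   so B = (11, 2)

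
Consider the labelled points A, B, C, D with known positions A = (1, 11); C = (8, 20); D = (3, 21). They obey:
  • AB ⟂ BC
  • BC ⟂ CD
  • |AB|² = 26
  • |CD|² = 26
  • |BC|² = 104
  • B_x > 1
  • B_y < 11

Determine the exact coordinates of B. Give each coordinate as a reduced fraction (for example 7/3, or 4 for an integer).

B = (6, 10)

1. B_x = 6  [[BC ⟂ CD ⇒ 5x-1y-20=0] ∩ [|B−(1, 11)|²=26]]
2. B_y = 10  [[BC ⟂ CD ⇒ 5x-1y-20=0] ∩ [|B−(1, 11)|²=26]]
   so B = (6, 10)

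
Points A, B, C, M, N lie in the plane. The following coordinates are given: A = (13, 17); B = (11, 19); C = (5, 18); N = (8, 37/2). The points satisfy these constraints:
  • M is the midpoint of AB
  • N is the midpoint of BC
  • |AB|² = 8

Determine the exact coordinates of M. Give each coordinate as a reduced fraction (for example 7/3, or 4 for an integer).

1. M_x = 12  [2·M = A+B = (13, 17)+(11, 19)]
2. M_y = 18  [2·M = A+B = (13, 17)+(11, 19)]
   so M = (12, 18)

M = (12, 18)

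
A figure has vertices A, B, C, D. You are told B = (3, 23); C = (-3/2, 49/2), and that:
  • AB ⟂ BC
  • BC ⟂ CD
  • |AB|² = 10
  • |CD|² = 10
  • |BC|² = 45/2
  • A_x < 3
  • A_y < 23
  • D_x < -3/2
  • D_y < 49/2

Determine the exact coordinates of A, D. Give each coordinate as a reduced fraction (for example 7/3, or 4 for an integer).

A = (2, 20)
D = (-5/2, 43/2)

1. A_x = 2  [[AB ⟂ BC ⇒ 9/2x-3/2y+21=0] ∩ [|A−(3, 23)|²=10]]
2. A_y = 20  [[AB ⟂ BC ⇒ 9/2x-3/2y+21=0] ∩ [|A−(3, 23)|²=10]]
   so A = (2, 20)
3. D_x = -5/2  [[BC ⟂ CD ⇒ -9/2x+3/2y-87/2=0] ∩ [|D−(-3/2, 49/2)|²=10]]
4. D_y = 43/2  [[BC ⟂ CD ⇒ -9/2x+3/2y-87/2=0] ∩ [|D−(-3/2, 49/2)|²=10]]
   so D = (-5/2, 43/2)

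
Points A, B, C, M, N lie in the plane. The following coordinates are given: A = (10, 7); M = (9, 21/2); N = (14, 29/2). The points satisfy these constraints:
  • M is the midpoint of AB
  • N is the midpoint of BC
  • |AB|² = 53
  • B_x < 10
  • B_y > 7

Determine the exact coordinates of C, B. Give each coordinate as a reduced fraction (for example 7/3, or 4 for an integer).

C = (20, 15)
B = (8, 14)

1. B_x = 8  [B = 2·M−A = 2·(9, 21/2)−(10, 7)]
2. B_y = 14  [B = 2·M−A = 2·(9, 21/2)−(10, 7)]
   so B = (8, 14)
3. C_x = 20  [C = 2·N−B = 2·(14, 29/2)−(8, 14)]
4. C_y = 15  [C = 2·N−B = 2·(14, 29/2)−(8, 14)]
   so C = (20, 15)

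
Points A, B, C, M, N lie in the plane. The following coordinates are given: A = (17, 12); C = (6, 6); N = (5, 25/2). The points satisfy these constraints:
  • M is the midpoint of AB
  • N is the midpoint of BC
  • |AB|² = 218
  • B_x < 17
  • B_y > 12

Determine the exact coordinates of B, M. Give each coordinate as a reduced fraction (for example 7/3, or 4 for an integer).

B = (4, 19)
M = (21/2, 31/2)

1. B_x = 4  [B = 2·N−C = 2·(5, 25/2)−(6, 6)]
2. B_y = 19  [B = 2·N−C = 2·(5, 25/2)−(6, 6)]
   so B = (4, 19)
3. M_x = 21/2  [2·M = A+B = (17, 12)+(4, 19)]
4. M_y = 31/2  [2·M = A+B = (17, 12)+(4, 19)]
   so M = (21/2, 31/2)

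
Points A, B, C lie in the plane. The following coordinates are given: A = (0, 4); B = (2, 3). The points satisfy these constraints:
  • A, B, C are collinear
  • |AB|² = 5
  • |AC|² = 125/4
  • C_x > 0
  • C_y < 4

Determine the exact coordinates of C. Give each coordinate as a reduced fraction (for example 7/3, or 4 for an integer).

C = (5, 3/2)

1. C_x = 5  [[A, B, C are collinear ⇒ 1x+2y-8=0] ∩ [|C−(0, 4)|²=125/4]]
2. C_y = 3/2  [[A, B, C are collinear ⇒ 1x+2y-8=0] ∩ [|C−(0, 4)|²=125/4]]
   so C = (5, 3/2)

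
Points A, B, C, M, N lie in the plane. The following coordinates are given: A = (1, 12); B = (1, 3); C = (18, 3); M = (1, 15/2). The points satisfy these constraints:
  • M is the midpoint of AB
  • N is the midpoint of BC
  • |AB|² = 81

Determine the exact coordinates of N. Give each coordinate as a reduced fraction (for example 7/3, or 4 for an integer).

1. N_x = 19/2  [2·N = B+C = (1, 3)+(18, 3)]
2. N_y = 3  [2·N = B+C = (1, 3)+(18, 3)]
   so N = (19/2, 3)

N = (19/2, 3)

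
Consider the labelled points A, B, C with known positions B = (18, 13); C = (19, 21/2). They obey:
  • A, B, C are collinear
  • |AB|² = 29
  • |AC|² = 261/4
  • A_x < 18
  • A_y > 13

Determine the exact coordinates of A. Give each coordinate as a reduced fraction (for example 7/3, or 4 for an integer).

1. A_x = 16  [[A, B, C are collinear ⇒ 5/2x+1y-58=0] ∩ [|A−(18, 13)|²=29]]
2. A_y = 18  [[A, B, C are collinear ⇒ 5/2x+1y-58=0] ∩ [|A−(18, 13)|²=29]]
   so A = (16, 18)

A = (16, 18)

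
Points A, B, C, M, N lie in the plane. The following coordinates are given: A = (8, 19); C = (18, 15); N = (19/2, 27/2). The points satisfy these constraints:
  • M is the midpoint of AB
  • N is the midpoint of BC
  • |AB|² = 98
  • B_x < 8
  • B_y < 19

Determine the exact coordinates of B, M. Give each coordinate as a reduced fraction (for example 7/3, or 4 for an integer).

1. B_x = 1  [B = 2·N−C = 2·(19/2, 27/2)−(18, 15)]
2. B_y = 12  [B = 2·N−C = 2·(19/2, 27/2)−(18, 15)]
   so B = (1, 12)
3. M_x = 9/2  [2·M = A+B = (8, 19)+(1, 12)]
4. M_y = 31/2  [2·M = A+B = (8, 19)+(1, 12)]
   so M = (9/2, 31/2)

B = (1, 12)
M = (9/2, 31/2)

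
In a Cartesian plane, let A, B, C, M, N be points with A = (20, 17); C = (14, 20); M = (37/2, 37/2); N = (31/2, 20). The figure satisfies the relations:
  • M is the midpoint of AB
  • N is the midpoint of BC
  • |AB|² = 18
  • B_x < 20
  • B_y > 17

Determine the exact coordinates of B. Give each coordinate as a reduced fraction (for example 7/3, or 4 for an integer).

B = (17, 20)

1. B_x = 17  [B = 2·M−A = 2·(37/2, 37/2)−(20, 17)]
2. B_y = 20  [B = 2·M−A = 2·(37/2, 37/2)−(20, 17)]
   so B = (17, 20)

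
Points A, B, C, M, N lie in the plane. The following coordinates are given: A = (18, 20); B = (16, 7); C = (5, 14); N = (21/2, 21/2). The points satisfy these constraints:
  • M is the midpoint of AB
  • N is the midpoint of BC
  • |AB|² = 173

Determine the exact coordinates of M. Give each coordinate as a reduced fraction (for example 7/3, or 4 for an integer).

1. M_x = 17  [2·M = A+B = (18, 20)+(16, 7)]
2. M_y = 27/2  [2·M = A+B = (18, 20)+(16, 7)]
   so M = (17, 27/2)

M = (17, 27/2)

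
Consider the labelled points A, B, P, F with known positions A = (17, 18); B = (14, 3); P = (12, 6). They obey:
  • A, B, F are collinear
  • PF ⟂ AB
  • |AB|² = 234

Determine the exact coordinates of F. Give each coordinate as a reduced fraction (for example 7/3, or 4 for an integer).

F = (29/2, 11/2)

1. F_x = 29/2  [[A, B, F are collinear ⇒ 15x-3y-201=0] ∩ [PF ⟂ AB ⇒ -3x-15y+126=0]]
2. F_y = 11/2  [[A, B, F are collinear ⇒ 15x-3y-201=0] ∩ [PF ⟂ AB ⇒ -3x-15y+126=0]]
   so F = (29/2, 11/2)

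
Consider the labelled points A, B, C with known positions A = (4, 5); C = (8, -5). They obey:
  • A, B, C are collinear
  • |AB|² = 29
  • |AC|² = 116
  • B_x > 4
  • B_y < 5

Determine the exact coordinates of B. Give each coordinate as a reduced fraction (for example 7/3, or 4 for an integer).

1. B_x = 6  [[A, B, C are collinear ⇒ -10x-4y+60=0] ∩ [|B−(4, 5)|²=29]]
2. B_y = 0  [[A, B, C are collinear ⇒ -10x-4y+60=0] ∩ [|B−(4, 5)|²=29]]
   so B = (6, 0)

B = (6, 0)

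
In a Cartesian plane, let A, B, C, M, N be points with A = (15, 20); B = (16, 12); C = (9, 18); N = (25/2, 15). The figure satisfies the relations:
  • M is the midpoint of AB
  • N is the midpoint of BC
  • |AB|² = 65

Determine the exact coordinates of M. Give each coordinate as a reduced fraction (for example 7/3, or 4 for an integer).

1. M_x = 31/2  [2·M = A+B = (15, 20)+(16, 12)]
2. M_y = 16  [2·M = A+B = (15, 20)+(16, 12)]
   so M = (31/2, 16)

M = (31/2, 16)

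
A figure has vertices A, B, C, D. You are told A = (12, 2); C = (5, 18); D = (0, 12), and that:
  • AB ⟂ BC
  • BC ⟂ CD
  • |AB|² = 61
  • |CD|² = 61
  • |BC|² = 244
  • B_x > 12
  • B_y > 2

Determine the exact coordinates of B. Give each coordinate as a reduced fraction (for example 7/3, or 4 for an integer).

1. B_x = 17  [[BC ⟂ CD ⇒ 5x+6y-133=0] ∩ [|B−(12, 2)|²=61]]
2. B_y = 8  [[BC ⟂ CD ⇒ 5x+6y-133=0] ∩ [|B−(12, 2)|²=61]]
   so B = (17, 8)

B = (17, 8)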